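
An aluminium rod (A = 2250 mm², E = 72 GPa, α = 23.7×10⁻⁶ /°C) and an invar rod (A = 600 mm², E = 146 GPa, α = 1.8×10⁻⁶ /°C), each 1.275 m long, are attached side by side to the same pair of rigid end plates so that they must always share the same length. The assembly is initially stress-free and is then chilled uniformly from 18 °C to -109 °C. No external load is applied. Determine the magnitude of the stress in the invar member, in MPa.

Equilibrium of a rigid end plate with no external load gives equal and opposite internal forces ±P in the two members. Since α_{aluminium} > α_{invar}, cooling drives the aluminium into tension and the invar into compression.
Compatibility of the two members (thermal + elastic change equal): (α₁ − α₂)ΔT = P·[1/(A₁E₁) + 1/(A₂E₂)].
|α₁ − α₂|·ΔT = 21.9×10⁻⁶ × 127 = 0.002781.
1/(A₁E₁) + 1/(A₂E₂) = 1/(2250×72×10³) + 1/(600×146×10³) = 1.759×10⁻⁸ N⁻¹.
P = 0.002781 / 1.759×10⁻⁸ = 158100 N = 158.1 kN.
σ_{invar} = P/A₂ = 158100/600 = 263.6 MPa, compressive.

σ ≈ 264 MPa (compressive)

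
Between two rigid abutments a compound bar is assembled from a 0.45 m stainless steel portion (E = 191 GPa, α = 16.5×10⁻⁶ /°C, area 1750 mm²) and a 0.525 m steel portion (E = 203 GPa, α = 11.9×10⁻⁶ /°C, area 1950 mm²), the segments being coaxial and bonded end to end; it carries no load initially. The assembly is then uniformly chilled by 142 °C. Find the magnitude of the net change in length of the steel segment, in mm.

|ΔL| ≈ 0.0763 mm

If the supports were absent, the total length change would be Σ αᵢΔT Lᵢ = 16.5×10⁻⁶×142×450 + 11.9×10⁻⁶×142×525 = 1.941 mm.
The walls prevent any net length change, so an axial force P (same in every segment) develops. Compatibility: P · Σ Lᵢ/(AᵢEᵢ) = δ_free.
Σ Lᵢ/(AᵢEᵢ) = 450/(1750×191×10³) + 525/(1950×203×10³) = 2.673×10⁻⁶ mm/N.
So P = 1.941 / 2.673×10⁻⁶ = 726.5 kN, tensile.
For the steel segment, free thermal change = 11.9×10⁻⁶×142×525 = 0.8871 mm and elastic change from P = 726500×525/(1950×203×10³) = 0.9635 mm; these oppose, so the net change is 0.0763 mm (segment lengthens).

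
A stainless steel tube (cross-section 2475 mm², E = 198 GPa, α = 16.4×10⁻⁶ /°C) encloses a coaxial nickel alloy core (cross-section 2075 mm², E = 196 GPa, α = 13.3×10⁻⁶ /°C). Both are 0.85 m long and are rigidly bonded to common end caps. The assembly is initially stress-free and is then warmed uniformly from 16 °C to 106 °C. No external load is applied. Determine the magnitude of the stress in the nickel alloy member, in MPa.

Both members must finish at the same length. With the larger α, the stainless steel tends to over-expand; the plates restrain it, putting the stainless steel in compression and the nickel alloy in tension. With no external load the two internal forces are equal and opposite, magnitude P.
Equating the net (thermal + elastic) strains gives |α₁ − α₂|·ΔT = P·[1/(A₁E₁) + 1/(A₂E₂)].
|α₁ − α₂|·ΔT = 3.1×10⁻⁶ × 90 = 0.000279.
1/(A₁E₁) + 1/(A₂E₂) = 1/(2475×198×10³) + 1/(2075×196×10³) = 4.499×10⁻⁹ N⁻¹.
P = 0.000279 / 4.499×10⁻⁹ = 62010 N = 62.01 kN.
σ_{nickel alloy} = P/A₂ = 62010/2075 = 29.88 MPa, tensile.

σ ≈ 29.9 MPa (tensile)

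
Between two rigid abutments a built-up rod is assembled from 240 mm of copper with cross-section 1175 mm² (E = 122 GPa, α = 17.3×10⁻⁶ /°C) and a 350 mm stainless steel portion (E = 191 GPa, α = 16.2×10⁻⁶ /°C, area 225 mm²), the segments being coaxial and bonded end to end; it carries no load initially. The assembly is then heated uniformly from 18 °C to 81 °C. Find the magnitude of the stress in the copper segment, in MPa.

Free thermal expansion of the whole bar: Σ αᵢΔT Lᵢ = 17.3×10⁻⁶×63×240 + 16.2×10⁻⁶×63×350 = 0.6188 mm.
The rigid supports impose zero overall length change; the single axial force P common to all segments must satisfy P Σ Lᵢ/(AᵢEᵢ) = δ_free.
The series flexibility is Σ Lᵢ/(AᵢEᵢ) = 240/(1175×122×10³) + 350/(225×191×10³) = 9.818×10⁻⁶ mm/N.
P = 0.6188 / 9.818×10⁻⁶ = 63020 N = 63.02 kN, compressive.
σ_{copper} = P / A = 63020 / 1175 = 53.64 MPa.

σ ≈ 53.6 MPa (compressive)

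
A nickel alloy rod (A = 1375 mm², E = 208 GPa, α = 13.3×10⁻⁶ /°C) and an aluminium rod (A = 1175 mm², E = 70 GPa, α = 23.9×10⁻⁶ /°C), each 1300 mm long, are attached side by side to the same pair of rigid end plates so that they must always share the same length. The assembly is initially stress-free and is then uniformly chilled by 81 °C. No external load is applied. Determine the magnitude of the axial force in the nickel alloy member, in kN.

The aluminium has the larger α, so on cooling it would change length more than the nickel alloy if both were free. The rigid plates force a common final length, so the aluminium is put into tension and the nickel alloy into compression, with equal and opposite forces P (no external load).
Compatibility of the two members (thermal + elastic change equal): (α₁ − α₂)ΔT = P·[1/(A₁E₁) + 1/(A₂E₂)].
|α₁ − α₂|·ΔT = 10.6×10⁻⁶ × 81 = 0.0008586.
1/(A₁E₁) + 1/(A₂E₂) = 1/(1375×208×10³) + 1/(1175×70×10³) = 1.565×10⁻⁸ N⁻¹.
P = 0.0008586 / 1.565×10⁻⁸ = 54850 N = 54.85 kN.

P ≈ 54.8 kN (compressive in the nickel alloy)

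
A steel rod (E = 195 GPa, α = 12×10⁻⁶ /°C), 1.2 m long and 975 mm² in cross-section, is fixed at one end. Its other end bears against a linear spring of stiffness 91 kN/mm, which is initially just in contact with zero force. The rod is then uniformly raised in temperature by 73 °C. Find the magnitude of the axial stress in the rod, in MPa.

σ ≈ 62.3 MPa (compressive)

The unrestrained thermal change is αΔT L = 12×10⁻⁶ × 73 × 1200 = 1.051 mm.
Let P be the compressive force at the spring. The rod shortens elastically by PL/(AE) and the spring compresses by P/k; together these equal δ_free.
So P = δ_free / [L/(AE) + 1/k] = 1.051 / [ 1200/(975×195×10³) + 1/(91×10³) ].
P = 1.051 / 1.73×10⁻⁵ = 60760 N.
σ = P/A = 60760/975 = 62.32 MPa.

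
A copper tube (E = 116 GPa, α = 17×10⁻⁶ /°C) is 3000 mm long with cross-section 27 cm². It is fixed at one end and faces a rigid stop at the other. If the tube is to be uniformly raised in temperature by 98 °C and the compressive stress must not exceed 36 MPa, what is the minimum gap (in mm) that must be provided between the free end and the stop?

g ≈ 4.07 mm

Free expansion if unrestrained: δ_free = αΔT L = 17×10⁻⁶ × 98 × 3000 = 4.998 mm.
A stress of 36 MPa corresponds to the wall pushing the tube back by σL/E = 36×3000/(116×10³) = 0.931 mm.
So the gap has to take up the difference, g_min = δ_free − σL/E = 4.998 − 0.931 = 4.067 mm.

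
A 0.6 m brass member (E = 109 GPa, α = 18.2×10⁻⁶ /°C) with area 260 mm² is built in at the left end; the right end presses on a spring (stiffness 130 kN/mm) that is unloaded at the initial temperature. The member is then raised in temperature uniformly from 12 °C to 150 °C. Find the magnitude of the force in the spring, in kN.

Free thermal expansion: δ_free = αΔT L = 18.2×10⁻⁶ × 138 × 600 = 1.507 mm.
With a force P in the spring, the elastic change of the member is PL/(AE) and that of the spring is P/k; compatibility requires their sum to equal δ_free.
So P = δ_free / [L/(AE) + 1/k] = 1.507 / [ 600/(260×109×10³) + 1/(130×10³) ].
P = 1.507 / 2.886×10⁻⁵ = 52210 N.

P ≈ 52.2 kN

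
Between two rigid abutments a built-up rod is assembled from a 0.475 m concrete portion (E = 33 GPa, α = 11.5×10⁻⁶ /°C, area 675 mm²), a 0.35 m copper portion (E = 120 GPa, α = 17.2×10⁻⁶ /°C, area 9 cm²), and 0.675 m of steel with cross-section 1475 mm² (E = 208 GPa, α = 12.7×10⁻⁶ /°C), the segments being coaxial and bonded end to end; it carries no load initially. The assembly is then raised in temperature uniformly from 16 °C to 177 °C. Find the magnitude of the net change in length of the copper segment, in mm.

Free thermal expansion of the whole bar: Σ αᵢΔT Lᵢ = 11.5×10⁻⁶×161×475 + 17.2×10⁻⁶×161×350 + 12.7×10⁻⁶×161×675 = 3.229 mm.
Since the ends are fixed, an axial force P builds up, equal in every segment, with P · Σ Lᵢ/(AᵢEᵢ) = δ_free.
The series flexibility is Σ Lᵢ/(AᵢEᵢ) = 475/(675×33×10³) + 350/(900×120×10³) + 675/(1475×208×10³) = 2.677×10⁻⁵ mm/N.
Hence P = δ_free / Σ(L/AE) = 3.229/2.677×10⁻⁵ = 120.6 kN (compressive).
For the copper segment, free thermal change = 17.2×10⁻⁶×161×350 = 0.9692 mm and elastic change from P = 120600×350/(900×120×10³) = 0.391 mm; these oppose, so the net change is 0.578 mm (segment lengthens).

|ΔL| ≈ 0.578 mm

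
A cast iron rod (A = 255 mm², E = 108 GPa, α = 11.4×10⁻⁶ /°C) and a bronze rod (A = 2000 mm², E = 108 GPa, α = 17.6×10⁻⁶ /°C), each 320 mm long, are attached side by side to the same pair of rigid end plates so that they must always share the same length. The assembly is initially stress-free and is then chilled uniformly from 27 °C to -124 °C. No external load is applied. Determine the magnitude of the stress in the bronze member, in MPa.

Equilibrium of a rigid end plate with no external load gives equal and opposite internal forces ±P in the two members. Since α_{bronze} > α_{cast iron}, cooling drives the bronze into tension and the cast iron into compression.
Compatibility of the two members (thermal + elastic change equal): (α₁ − α₂)ΔT = P·[1/(A₁E₁) + 1/(A₂E₂)].
|α₁ − α₂|·ΔT = 6.2×10⁻⁶ × 151 = 0.0009362.
1/(A₁E₁) + 1/(A₂E₂) = 1/(255×108×10³) + 1/(2000×108×10³) = 4.094×10⁻⁸ N⁻¹.
P = 0.0009362 / 4.094×10⁻⁸ = 22870 N = 22.87 kN.
σ_{bronze} = P/A₂ = 22870/2000 = 11.43 MPa, tensile.

σ ≈ 11.4 MPa (tensile)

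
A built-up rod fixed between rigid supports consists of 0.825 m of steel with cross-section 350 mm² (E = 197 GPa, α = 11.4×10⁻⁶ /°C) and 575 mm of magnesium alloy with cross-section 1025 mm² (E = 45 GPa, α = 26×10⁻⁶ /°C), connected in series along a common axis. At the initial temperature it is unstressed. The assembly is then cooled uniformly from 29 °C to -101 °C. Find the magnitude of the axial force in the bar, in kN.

If the supports were absent, the total length change would be Σ αᵢΔT Lᵢ = 11.4×10⁻⁶×130×825 + 26×10⁻⁶×130×575 = 3.166 mm.
The walls prevent any net length change, so an axial force P (same in every segment) develops. Compatibility: P · Σ Lᵢ/(AᵢEᵢ) = δ_free.
The series flexibility is Σ Lᵢ/(AᵢEᵢ) = 825/(350×197×10³) + 575/(1025×45×10³) = 2.443×10⁻⁵ mm/N.
Hence P = δ_free / Σ(L/AE) = 3.166/2.443×10⁻⁵ = 129.6 kN (tensile).

P ≈ 130 kN (tensile)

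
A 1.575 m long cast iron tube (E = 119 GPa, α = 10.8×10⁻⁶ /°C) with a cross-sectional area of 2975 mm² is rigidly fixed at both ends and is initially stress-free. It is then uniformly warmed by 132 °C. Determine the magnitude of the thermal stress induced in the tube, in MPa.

Because both ends are immovable the net strain is zero, and the suppressed thermal strain is αΔT = 10.8×10⁻⁶ × 132 = 1425.6×10⁻⁶.
The stress required to suppress this strain is σ = Eε = 119×10³ × 1425.6×10⁻⁶ = 169.6 MPa, compressive since the tube is trying to expand.

σ ≈ 170 MPa (compressive)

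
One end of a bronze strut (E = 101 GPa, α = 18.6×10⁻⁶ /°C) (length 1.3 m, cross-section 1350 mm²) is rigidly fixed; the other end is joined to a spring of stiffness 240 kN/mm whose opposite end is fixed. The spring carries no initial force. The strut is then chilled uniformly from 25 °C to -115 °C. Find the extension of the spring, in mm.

δ ≈ 1.03 mm

The unrestrained thermal change is αΔT L = 18.6×10⁻⁶ × 140 × 1300 = 3.385 mm.
With a force P in the spring, the elastic change of the strut is PL/(AE) and that of the spring is P/k; compatibility requires their sum to equal δ_free.
P [ L/(AE) + 1/k ] = δ_free → P [ 1300/(1350×101×10³) + 1/(240×10³) ] = 3.385.
P = 3.385 / 1.37×10⁻⁵ = 247100 N.
Spring extension = P/k = 247100/(240×10³) = 1.029 mm.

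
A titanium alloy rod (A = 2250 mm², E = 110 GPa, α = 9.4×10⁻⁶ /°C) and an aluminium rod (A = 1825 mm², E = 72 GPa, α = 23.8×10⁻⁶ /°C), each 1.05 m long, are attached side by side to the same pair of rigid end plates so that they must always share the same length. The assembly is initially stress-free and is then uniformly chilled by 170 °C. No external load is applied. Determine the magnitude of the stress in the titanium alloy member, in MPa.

Equilibrium of a rigid end plate with no external load gives equal and opposite internal forces ±P in the two members. Since α_{aluminium} > α_{titanium alloy}, cooling drives the aluminium into tension and the titanium alloy into compression.
Setting the final lengths equal and cancelling L: (α₁ − α₂)ΔT = P/(A₁E₁) + P/(A₂E₂).
|α₁ − α₂|·ΔT = 14.4×10⁻⁶ × 170 = 0.002448.
1/(A₁E₁) + 1/(A₂E₂) = 1/(2250×110×10³) + 1/(1825×72×10³) = 1.165×10⁻⁸ N⁻¹.
P = 0.002448 / 1.165×10⁻⁸ = 210100 N = 210.1 kN.
σ_{titanium alloy} = P/A₁ = 210100/2250 = 93.38 MPa, compressive.

σ ≈ 93.4 MPa (compressive)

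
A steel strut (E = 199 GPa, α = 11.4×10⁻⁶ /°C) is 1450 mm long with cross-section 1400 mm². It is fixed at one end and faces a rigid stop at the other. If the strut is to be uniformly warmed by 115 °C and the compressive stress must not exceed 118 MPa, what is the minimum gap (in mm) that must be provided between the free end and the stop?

With no wall the strut would lengthen by αΔT L = 11.4×10⁻⁶ × 115 × 1450 = 1.901 mm.
A stress of 118 MPa corresponds to the wall pushing the strut back by σL/E = 118×1450/(199×10³) = 0.8598 mm.
So the gap has to take up the difference, g_min = δ_free − σL/E = 1.901 − 0.8598 = 1.041 mm.

g ≈ 1.04 mm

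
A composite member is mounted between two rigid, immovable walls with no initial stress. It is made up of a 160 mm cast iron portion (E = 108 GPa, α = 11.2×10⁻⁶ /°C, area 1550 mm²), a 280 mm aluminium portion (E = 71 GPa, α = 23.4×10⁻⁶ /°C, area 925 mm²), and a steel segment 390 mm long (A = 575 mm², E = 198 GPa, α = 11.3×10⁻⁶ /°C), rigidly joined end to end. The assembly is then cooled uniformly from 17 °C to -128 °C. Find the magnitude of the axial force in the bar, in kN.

Free thermal contraction of the whole bar: Σ αᵢΔT Lᵢ = 11.2×10⁻⁶×145×160 + 23.4×10⁻⁶×145×280 + 11.3×10⁻⁶×145×390 = 1.849 mm.
The walls prevent any net length change, so an axial force P (same in every segment) develops. Compatibility: P · Σ Lᵢ/(AᵢEᵢ) = δ_free.
The series flexibility is Σ Lᵢ/(AᵢEᵢ) = 160/(1550×108×10³) + 280/(925×71×10³) + 390/(575×198×10³) = 8.645×10⁻⁶ mm/N.
Hence P = δ_free / Σ(L/AE) = 1.849/8.645×10⁻⁶ = 213.9 kN (tensile).

P ≈ 214 kN (tensile)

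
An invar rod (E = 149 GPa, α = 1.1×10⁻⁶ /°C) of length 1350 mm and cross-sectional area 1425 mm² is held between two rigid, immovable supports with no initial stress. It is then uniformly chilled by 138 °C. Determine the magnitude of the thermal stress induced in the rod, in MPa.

σ ≈ 22.6 MPa (tensile)

With length fixed, the mechanical strain must cancel the thermal strain αΔT = 1.1×10⁻⁶ × 138 = 151.8×10⁻⁶.
σ = EαΔT = 149×10³ × 1.1×10⁻⁶ × 138 = 22.62 MPa (tensile; the rod is trying to contract).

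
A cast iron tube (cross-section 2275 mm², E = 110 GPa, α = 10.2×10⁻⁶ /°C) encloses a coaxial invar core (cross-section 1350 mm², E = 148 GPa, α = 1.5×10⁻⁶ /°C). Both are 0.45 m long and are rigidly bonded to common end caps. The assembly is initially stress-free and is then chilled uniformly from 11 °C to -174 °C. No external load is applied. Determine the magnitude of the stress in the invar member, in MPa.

The cast iron has the larger α, so on cooling it would change length more than the invar if both were free. The rigid plates force a common final length, so the cast iron is put into tension and the invar into compression, with equal and opposite forces P (no external load).
Compatibility of the two members (thermal + elastic change equal): (α₁ − α₂)ΔT = P·[1/(A₁E₁) + 1/(A₂E₂)].
|α₁ − α₂|·ΔT = 8.7×10⁻⁶ × 185 = 0.00161.
1/(A₁E₁) + 1/(A₂E₂) = 1/(2275×110×10³) + 1/(1350×148×10³) = 9.001×10⁻⁹ N⁻¹.
So P = 0.00161 / 9.001×10⁻⁹ = 178.8 kN.
σ_{invar} = P/A₂ = 178800/1350 = 132.5 MPa, compressive.

σ ≈ 132 MPa (compressive)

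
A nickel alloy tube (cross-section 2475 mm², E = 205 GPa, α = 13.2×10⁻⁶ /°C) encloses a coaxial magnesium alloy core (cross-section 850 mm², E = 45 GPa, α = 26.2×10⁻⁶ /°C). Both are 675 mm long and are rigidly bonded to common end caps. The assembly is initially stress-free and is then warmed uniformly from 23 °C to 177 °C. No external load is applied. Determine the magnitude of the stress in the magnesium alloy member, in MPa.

σ ≈ 83.8 MPa (compressive)

Both members must finish at the same length. With the larger α, the magnesium alloy tends to over-expand; the plates restrain it, putting the magnesium alloy in compression and the nickel alloy in tension. With no external load the two internal forces are equal and opposite, magnitude P.
Compatibility of the two members (thermal + elastic change equal): (α₁ − α₂)ΔT = P·[1/(A₁E₁) + 1/(A₂E₂)].
|α₁ − α₂|·ΔT = 13×10⁻⁶ × 154 = 0.002002.
1/(A₁E₁) + 1/(A₂E₂) = 1/(2475×205×10³) + 1/(850×45×10³) = 2.811×10⁻⁸ N⁻¹.
P = 0.002002 / 2.811×10⁻⁸ = 71210 N = 71.21 kN.
σ_{magnesium alloy} = P/A₂ = 71210/850 = 83.77 MPa, compressive.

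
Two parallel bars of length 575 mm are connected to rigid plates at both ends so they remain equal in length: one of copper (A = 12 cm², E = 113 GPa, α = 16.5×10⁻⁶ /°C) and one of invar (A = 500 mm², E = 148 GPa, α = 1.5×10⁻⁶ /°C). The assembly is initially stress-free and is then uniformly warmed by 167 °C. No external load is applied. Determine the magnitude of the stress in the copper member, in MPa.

The copper has the larger α, so on heating it would change length more than the invar if both were free. The rigid plates force a common final length, so the copper is put into compression and the invar into tension, with equal and opposite forces P (no external load).
Equating the net (thermal + elastic) strains gives |α₁ − α₂|·ΔT = P·[1/(A₁E₁) + 1/(A₂E₂)].
|α₁ − α₂|·ΔT = 15×10⁻⁶ × 167 = 0.002505.
1/(A₁E₁) + 1/(A₂E₂) = 1/(1200×113×10³) + 1/(500×148×10³) = 2.089×10⁻⁸ N⁻¹.
P = 0.002505 / 2.089×10⁻⁸ = 119900 N = 119.9 kN.
σ_{copper} = P/A₁ = 119900/1200 = 99.94 MPa, compressive.

σ ≈ 99.9 MPa (compressive)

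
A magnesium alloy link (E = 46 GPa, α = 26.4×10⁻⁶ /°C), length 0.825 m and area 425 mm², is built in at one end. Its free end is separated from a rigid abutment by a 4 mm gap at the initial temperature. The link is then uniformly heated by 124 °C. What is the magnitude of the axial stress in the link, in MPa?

Free thermal elongation = αΔT L = 26.4×10⁻⁶ × 124 × 825 = 2.701 mm.
Since δ_free = 2.7 mm is less than the 4 mm gap, the link never touches the wall. No axial force develops.

σ ≈ 0 MPa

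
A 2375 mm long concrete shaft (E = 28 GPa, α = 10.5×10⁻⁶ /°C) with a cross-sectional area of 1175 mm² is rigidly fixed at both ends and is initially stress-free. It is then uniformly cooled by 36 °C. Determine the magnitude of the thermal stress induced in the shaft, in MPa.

With length fixed, the mechanical strain must cancel the thermal strain αΔT = 10.5×10⁻⁶ × 36 = 378×10⁻⁶.
σ = EαΔT = 28×10³ × 10.5×10⁻⁶ × 36 = 10.58 MPa (tensile; the shaft is trying to contract).

σ ≈ 10.6 MPa (tensile)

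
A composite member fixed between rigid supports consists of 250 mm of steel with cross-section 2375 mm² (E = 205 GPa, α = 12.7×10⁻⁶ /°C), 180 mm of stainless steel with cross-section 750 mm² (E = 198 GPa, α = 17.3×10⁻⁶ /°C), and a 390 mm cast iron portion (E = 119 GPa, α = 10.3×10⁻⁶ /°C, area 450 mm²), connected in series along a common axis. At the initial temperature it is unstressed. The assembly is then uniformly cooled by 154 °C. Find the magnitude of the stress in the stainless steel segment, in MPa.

σ ≈ 235 MPa (tensile)

With the walls removed the bar would change length by δ_free = Σ αᵢΔT Lᵢ = 12.7×10⁻⁶×154×250 + 17.3×10⁻⁶×154×180 + 10.3×10⁻⁶×154×390 = 1.587 mm.
Since the ends are fixed, an axial force P builds up, equal in every segment, with P · Σ Lᵢ/(AᵢEᵢ) = δ_free.
The series flexibility is Σ Lᵢ/(AᵢEᵢ) = 250/(2375×205×10³) + 180/(750×198×10³) + 390/(450×119×10³) = 9.009×10⁻⁶ mm/N.
P = 1.587 / 9.009×10⁻⁶ = 176200 N = 176.2 kN, tensile.
σ_{stainless steel} = P / A = 176200 / 750 = 234.9 MPa.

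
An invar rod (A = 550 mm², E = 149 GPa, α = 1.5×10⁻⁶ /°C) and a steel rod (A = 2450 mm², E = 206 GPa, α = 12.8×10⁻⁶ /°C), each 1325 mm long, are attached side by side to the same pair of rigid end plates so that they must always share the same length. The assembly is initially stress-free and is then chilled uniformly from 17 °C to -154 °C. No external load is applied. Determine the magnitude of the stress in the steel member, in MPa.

The steel has the larger α, so on cooling it would change length more than the invar if both were free. The rigid plates force a common final length, so the steel is put into tension and the invar into compression, with equal and opposite forces P (no external load).
Setting the final lengths equal and cancelling L: (α₁ − α₂)ΔT = P/(A₁E₁) + P/(A₂E₂).
|α₁ − α₂|·ΔT = 11.3×10⁻⁶ × 171 = 0.001932.
1/(A₁E₁) + 1/(A₂E₂) = 1/(550×149×10³) + 1/(2450×206×10³) = 1.418×10⁻⁸ N⁻¹.
P = 0.001932 / 1.418×10⁻⁸ = 136200 N = 136.2 kN.
σ_{steel} = P/A₂ = 136200/2450 = 55.6 MPa, tensile.

σ ≈ 55.6 MPa (tensile)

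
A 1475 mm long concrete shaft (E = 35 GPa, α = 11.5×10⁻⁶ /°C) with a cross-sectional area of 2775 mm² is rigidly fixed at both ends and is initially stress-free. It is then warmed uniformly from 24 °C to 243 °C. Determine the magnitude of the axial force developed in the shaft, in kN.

P ≈ 245 kN (compressive)

The ends cannot move, so σ = EαΔT = 35×10³ × 11.5×10⁻⁶ × 219 = 88.15 MPa.
Axial force P = σA = 88.15 × 2775 = 244600 N = 244.6 kN, compressive.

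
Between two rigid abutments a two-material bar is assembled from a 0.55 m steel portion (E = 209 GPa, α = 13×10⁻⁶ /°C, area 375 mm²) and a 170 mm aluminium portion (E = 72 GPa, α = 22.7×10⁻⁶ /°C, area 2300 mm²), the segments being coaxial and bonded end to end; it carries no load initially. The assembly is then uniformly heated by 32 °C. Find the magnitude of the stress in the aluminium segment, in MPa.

With the walls removed the bar would change length by δ_free = Σ αᵢΔT Lᵢ = 13×10⁻⁶×32×550 + 22.7×10⁻⁶×32×170 = 0.3523 mm.
Since the ends are fixed, an axial force P builds up, equal in every segment, with P · Σ Lᵢ/(AᵢEᵢ) = δ_free.
The series flexibility is Σ Lᵢ/(AᵢEᵢ) = 550/(375×209×10³) + 170/(2300×72×10³) = 8.044×10⁻⁶ mm/N.
Hence P = δ_free / Σ(L/AE) = 0.3523/8.044×10⁻⁶ = 43.79 kN (compressive).
σ_{aluminium} = P / A = 43790 / 2300 = 19.04 MPa.

σ ≈ 19 MPa (compressive)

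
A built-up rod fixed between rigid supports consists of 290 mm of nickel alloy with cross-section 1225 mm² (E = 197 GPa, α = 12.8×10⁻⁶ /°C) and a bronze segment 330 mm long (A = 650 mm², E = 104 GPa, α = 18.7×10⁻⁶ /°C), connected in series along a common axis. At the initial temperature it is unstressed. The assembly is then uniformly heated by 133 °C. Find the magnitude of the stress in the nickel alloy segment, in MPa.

If the supports were absent, the total length change would be Σ αᵢΔT Lᵢ = 12.8×10⁻⁶×133×290 + 18.7×10⁻⁶×133×330 = 1.314 mm.
The walls prevent any net length change, so an axial force P (same in every segment) develops. Compatibility: P · Σ Lᵢ/(AᵢEᵢ) = δ_free.
The series flexibility is Σ Lᵢ/(AᵢEᵢ) = 290/(1225×197×10³) + 330/(650×104×10³) = 6.083×10⁻⁶ mm/N.
P = 1.314 / 6.083×10⁻⁶ = 216100 N = 216.1 kN, compressive.
σ_{nickel alloy} = P / A = 216100 / 1225 = 176.4 MPa.

σ ≈ 176 MPa (compressive)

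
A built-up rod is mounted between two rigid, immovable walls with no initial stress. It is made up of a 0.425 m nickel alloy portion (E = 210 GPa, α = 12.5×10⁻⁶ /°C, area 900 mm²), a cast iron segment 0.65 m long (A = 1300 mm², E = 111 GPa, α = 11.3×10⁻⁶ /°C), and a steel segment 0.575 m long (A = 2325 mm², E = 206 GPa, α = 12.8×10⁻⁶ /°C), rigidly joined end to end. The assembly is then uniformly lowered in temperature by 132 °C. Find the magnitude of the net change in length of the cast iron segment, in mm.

If the supports were absent, the total length change would be Σ αᵢΔT Lᵢ = 12.5×10⁻⁶×132×425 + 11.3×10⁻⁶×132×650 + 12.8×10⁻⁶×132×575 = 2.642 mm.
The walls prevent any net length change, so an axial force P (same in every segment) develops. Compatibility: P · Σ Lᵢ/(AᵢEᵢ) = δ_free.
Σ Lᵢ/(AᵢEᵢ) = 425/(900×210×10³) + 650/(1300×111×10³) + 575/(2325×206×10³) = 7.954×10⁻⁶ mm/N.
P = 2.642 / 7.954×10⁻⁶ = 332200 N = 332.2 kN, tensile.
For the cast iron segment, free thermal change = 11.3×10⁻⁶×132×650 = 0.9695 mm and elastic change from P = 332200×650/(1300×111×10³) = 1.496 mm; these oppose, so the net change is 0.527 mm (segment lengthens).

|ΔL| ≈ 0.527 mm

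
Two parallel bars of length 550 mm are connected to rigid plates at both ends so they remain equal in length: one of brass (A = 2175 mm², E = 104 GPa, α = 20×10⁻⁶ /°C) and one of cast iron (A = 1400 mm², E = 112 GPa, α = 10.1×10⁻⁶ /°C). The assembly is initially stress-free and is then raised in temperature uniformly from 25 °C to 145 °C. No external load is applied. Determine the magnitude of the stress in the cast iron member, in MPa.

σ ≈ 78.6 MPa (tensile)

The brass has the larger α, so on heating it would change length more than the cast iron if both were free. The rigid plates force a common final length, so the brass is put into compression and the cast iron into tension, with equal and opposite forces P (no external load).
Setting the final lengths equal and cancelling L: (α₁ − α₂)ΔT = P/(A₁E₁) + P/(A₂E₂).
|α₁ − α₂|·ΔT = 9.9×10⁻⁶ × 120 = 0.001188.
1/(A₁E₁) + 1/(A₂E₂) = 1/(2175×104×10³) + 1/(1400×112×10³) = 1.08×10⁻⁸ N⁻¹.
P = 0.001188 / 1.08×10⁻⁸ = 110000 N = 110 kN.
σ_{cast iron} = P/A₂ = 110000/1400 = 78.58 MPa, tensile.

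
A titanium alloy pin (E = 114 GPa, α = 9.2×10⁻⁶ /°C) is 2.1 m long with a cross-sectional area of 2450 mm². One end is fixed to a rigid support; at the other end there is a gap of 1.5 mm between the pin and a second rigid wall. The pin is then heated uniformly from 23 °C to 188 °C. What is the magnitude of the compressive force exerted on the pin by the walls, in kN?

P ≈ 224 kN

Free thermal elongation = αΔT L = 9.2×10⁻⁶ × 165 × 2100 = 3.188 mm.
The gap closes (δ_free > 1.5 mm) and the wall then resists a further 3.188 − 1.5 = 1.688 mm of expansion.
So σ = E(δ_free − g)/L = 114×10³ × 1.688/2100 = 91.62 MPa.
P = σA = 91.62 × 2450 = 224.5 kN.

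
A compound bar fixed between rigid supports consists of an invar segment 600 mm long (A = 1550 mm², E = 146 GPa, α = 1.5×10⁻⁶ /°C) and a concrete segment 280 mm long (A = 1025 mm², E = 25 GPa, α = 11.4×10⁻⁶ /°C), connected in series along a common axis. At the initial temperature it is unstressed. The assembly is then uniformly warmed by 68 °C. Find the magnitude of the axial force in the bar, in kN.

If the supports were absent, the total length change would be Σ αᵢΔT Lᵢ = 1.5×10⁻⁶×68×600 + 11.4×10⁻⁶×68×280 = 0.2783 mm.
The walls prevent any net length change, so an axial force P (same in every segment) develops. Compatibility: P · Σ Lᵢ/(AᵢEᵢ) = δ_free.
The series flexibility is Σ Lᵢ/(AᵢEᵢ) = 600/(1550×146×10³) + 280/(1025×25×10³) = 1.358×10⁻⁵ mm/N.
Hence P = δ_free / Σ(L/AE) = 0.2783/1.358×10⁻⁵ = 20.49 kN (compressive).

P ≈ 20.5 kN (compressive)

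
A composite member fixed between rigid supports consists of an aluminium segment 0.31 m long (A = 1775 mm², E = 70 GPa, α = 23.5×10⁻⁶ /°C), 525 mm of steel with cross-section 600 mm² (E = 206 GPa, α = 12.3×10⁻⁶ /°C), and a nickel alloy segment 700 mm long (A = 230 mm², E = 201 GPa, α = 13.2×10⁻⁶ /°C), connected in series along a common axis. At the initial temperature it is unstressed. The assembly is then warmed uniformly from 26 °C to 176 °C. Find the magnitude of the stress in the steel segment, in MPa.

σ ≈ 263 MPa (compressive)

Free thermal expansion of the whole bar: Σ αᵢΔT Lᵢ = 23.5×10⁻⁶×150×310 + 12.3×10⁻⁶×150×525 + 13.2×10⁻⁶×150×700 = 3.447 mm.
Since the ends are fixed, an axial force P builds up, equal in every segment, with P · Σ Lᵢ/(AᵢEᵢ) = δ_free.
Σ Lᵢ/(AᵢEᵢ) = 310/(1775×70×10³) + 525/(600×206×10³) + 700/(230×201×10³) = 2.188×10⁻⁵ mm/N.
P = 3.447 / 2.188×10⁻⁵ = 157500 N = 157.5 kN, compressive.
σ_{steel} = P / A = 157500 / 600 = 262.5 MPa.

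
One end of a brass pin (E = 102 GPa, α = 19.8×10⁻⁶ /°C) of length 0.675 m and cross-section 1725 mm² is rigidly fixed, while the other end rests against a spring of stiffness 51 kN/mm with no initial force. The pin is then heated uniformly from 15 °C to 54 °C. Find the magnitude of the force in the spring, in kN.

P ≈ 22.2 kN

If the spring were absent the pin would lengthen by αΔT L = 19.8×10⁻⁶ × 39 × 675 = 0.5212 mm.
Let P be the compressive force at the spring. The pin shortens elastically by PL/(AE) and the spring compresses by P/k; together these equal δ_free.
P [ L/(AE) + 1/k ] = δ_free → P [ 675/(1725×102×10³) + 1/(51×10³) ] = 0.5212.
P = 0.5212 / 2.344×10⁻⁵ = 22230 N.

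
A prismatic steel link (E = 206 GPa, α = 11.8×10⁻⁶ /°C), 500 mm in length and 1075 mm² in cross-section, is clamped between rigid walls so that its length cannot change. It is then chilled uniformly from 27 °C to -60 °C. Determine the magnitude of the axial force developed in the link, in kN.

With zero net strain, σ = E·αΔT = 206 GPa × 11.8×10⁻⁶ × 87 = 211.5 MPa.
Axial force P = σA = 211.5 × 1075 = 227300 N = 227.3 kN, tensile.

P ≈ 227 kN (tensile)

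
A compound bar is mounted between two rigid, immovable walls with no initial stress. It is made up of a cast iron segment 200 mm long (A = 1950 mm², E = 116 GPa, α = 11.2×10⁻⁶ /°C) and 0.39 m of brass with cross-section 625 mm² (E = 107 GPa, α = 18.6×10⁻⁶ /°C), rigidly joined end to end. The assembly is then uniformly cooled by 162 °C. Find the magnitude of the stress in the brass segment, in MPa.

σ ≈ 366 MPa (tensile)

If the supports were absent, the total length change would be Σ αᵢΔT Lᵢ = 11.2×10⁻⁶×162×200 + 18.6×10⁻⁶×162×390 = 1.538 mm.
Since the ends are fixed, an axial force P builds up, equal in every segment, with P · Σ Lᵢ/(AᵢEᵢ) = δ_free.
The series flexibility is Σ Lᵢ/(AᵢEᵢ) = 200/(1950×116×10³) + 390/(625×107×10³) = 6.716×10⁻⁶ mm/N.
P = 1.538 / 6.716×10⁻⁶ = 229000 N = 229 kN, tensile.
σ_{brass} = P / A = 229000 / 625 = 366.4 MPa.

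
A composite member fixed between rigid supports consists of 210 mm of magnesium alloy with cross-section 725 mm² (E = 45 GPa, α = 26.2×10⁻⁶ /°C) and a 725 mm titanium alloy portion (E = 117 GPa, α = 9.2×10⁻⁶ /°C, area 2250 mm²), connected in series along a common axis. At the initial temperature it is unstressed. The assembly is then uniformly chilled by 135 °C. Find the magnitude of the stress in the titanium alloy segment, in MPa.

If the supports were absent, the total length change would be Σ αᵢΔT Lᵢ = 26.2×10⁻⁶×135×210 + 9.2×10⁻⁶×135×725 = 1.643 mm.
Since the ends are fixed, an axial force P builds up, equal in every segment, with P · Σ Lᵢ/(AᵢEᵢ) = δ_free.
The series flexibility is Σ Lᵢ/(AᵢEᵢ) = 210/(725×45×10³) + 725/(2250×117×10³) = 9.191×10⁻⁶ mm/N.
So P = 1.643 / 9.191×10⁻⁶ = 178.8 kN, tensile.
σ_{titanium alloy} = P / A = 178800 / 2250 = 79.46 MPa.

σ ≈ 79.5 MPa (tensile)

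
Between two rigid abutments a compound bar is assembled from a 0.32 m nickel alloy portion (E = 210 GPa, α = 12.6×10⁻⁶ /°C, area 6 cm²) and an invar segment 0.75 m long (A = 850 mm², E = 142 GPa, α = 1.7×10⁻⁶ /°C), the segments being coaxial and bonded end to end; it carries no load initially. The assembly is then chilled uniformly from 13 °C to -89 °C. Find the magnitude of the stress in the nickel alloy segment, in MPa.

σ ≈ 103 MPa (tensile)

Free thermal contraction of the whole bar: Σ αᵢΔT Lᵢ = 12.6×10⁻⁶×102×320 + 1.7×10⁻⁶×102×750 = 0.5413 mm.
The walls prevent any net length change, so an axial force P (same in every segment) develops. Compatibility: P · Σ Lᵢ/(AᵢEᵢ) = δ_free.
Σ Lᵢ/(AᵢEᵢ) = 320/(600×210×10³) + 750/(850×142×10³) = 8.753×10⁻⁶ mm/N.
Hence P = δ_free / Σ(L/AE) = 0.5413/8.753×10⁻⁶ = 61.84 kN (tensile).
σ_{nickel alloy} = P / A = 61840 / 600 = 103.1 MPa.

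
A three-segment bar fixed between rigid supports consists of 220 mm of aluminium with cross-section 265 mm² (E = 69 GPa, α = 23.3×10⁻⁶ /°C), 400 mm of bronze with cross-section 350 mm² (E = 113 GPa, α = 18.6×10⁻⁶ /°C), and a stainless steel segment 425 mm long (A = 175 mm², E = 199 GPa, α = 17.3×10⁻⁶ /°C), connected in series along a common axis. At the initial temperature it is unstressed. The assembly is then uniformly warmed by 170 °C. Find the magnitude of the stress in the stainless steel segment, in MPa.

σ ≈ 563 MPa (compressive)

With the walls removed the bar would change length by δ_free = Σ αᵢΔT Lᵢ = 23.3×10⁻⁶×170×220 + 18.6×10⁻⁶×170×400 + 17.3×10⁻⁶×170×425 = 3.386 mm.
The rigid supports impose zero overall length change; the single axial force P common to all segments must satisfy P Σ Lᵢ/(AᵢEᵢ) = δ_free.
The series flexibility is Σ Lᵢ/(AᵢEᵢ) = 220/(265×69×10³) + 400/(350×113×10³) + 425/(175×199×10³) = 3.435×10⁻⁵ mm/N.
So P = 3.386 / 3.435×10⁻⁵ = 98.58 kN, compressive.
σ_{stainless steel} = P / A = 98580 / 175 = 563.3 MPa.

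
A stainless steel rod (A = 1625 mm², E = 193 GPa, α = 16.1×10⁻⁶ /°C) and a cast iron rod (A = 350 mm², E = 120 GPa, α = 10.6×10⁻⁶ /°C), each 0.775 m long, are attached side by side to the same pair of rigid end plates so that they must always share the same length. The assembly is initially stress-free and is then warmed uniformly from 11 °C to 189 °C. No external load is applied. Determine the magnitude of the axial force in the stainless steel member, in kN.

P ≈ 36.3 kN (compressive in the stainless steel)

The stainless steel has the larger α, so on heating it would change length more than the cast iron if both were free. The rigid plates force a common final length, so the stainless steel is put into compression and the cast iron into tension, with equal and opposite forces P (no external load).
Setting the final lengths equal and cancelling L: (α₁ − α₂)ΔT = P/(A₁E₁) + P/(A₂E₂).
|α₁ − α₂|·ΔT = 5.5×10⁻⁶ × 178 = 0.000979.
1/(A₁E₁) + 1/(A₂E₂) = 1/(1625×193×10³) + 1/(350×120×10³) = 2.7×10⁻⁸ N⁻¹.
So P = 0.000979 / 2.7×10⁻⁸ = 36.26 kN.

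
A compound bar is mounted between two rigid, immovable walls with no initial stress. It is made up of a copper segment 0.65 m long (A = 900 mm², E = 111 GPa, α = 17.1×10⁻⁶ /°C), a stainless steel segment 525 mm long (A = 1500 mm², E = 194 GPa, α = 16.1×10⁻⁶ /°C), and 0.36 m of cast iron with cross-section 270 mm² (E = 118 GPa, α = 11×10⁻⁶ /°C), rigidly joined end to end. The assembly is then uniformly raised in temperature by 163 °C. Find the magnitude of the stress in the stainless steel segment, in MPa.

σ ≈ 130 MPa (compressive)

With the walls removed the bar would change length by δ_free = Σ αᵢΔT Lᵢ = 17.1×10⁻⁶×163×650 + 16.1×10⁻⁶×163×525 + 11×10⁻⁶×163×360 = 3.835 mm.
The walls prevent any net length change, so an axial force P (same in every segment) develops. Compatibility: P · Σ Lᵢ/(AᵢEᵢ) = δ_free.
The series flexibility is Σ Lᵢ/(AᵢEᵢ) = 650/(900×111×10³) + 525/(1500×194×10³) + 360/(270×118×10³) = 1.961×10⁻⁵ mm/N.
So P = 3.835 / 1.961×10⁻⁵ = 195.6 kN, compressive.
σ_{stainless steel} = P / A = 195600 / 1500 = 130.4 MPa.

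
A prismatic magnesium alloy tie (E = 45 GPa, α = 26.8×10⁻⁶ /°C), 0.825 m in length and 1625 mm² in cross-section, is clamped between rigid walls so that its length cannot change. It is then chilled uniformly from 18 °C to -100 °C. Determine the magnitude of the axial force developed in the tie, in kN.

P ≈ 231 kN (tensile)

The ends cannot move, so σ = EαΔT = 45×10³ × 26.8×10⁻⁶ × 118 = 142.3 MPa.
Axial force P = σA = 142.3 × 1625 = 231300 N = 231.3 kN, tensile.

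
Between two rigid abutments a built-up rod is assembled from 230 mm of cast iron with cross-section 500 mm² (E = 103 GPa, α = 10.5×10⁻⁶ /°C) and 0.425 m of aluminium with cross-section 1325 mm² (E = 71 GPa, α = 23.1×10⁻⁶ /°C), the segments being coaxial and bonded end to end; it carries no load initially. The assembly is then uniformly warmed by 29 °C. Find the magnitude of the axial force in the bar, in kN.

With the walls removed the bar would change length by δ_free = Σ αᵢΔT Lᵢ = 10.5×10⁻⁶×29×230 + 23.1×10⁻⁶×29×425 = 0.3547 mm.
Since the ends are fixed, an axial force P builds up, equal in every segment, with P · Σ Lᵢ/(AᵢEᵢ) = δ_free.
The series flexibility is Σ Lᵢ/(AᵢEᵢ) = 230/(500×103×10³) + 425/(1325×71×10³) = 8.984×10⁻⁶ mm/N.
P = 0.3547 / 8.984×10⁻⁶ = 39490 N = 39.49 kN, compressive.

P ≈ 39.5 kN (compressive)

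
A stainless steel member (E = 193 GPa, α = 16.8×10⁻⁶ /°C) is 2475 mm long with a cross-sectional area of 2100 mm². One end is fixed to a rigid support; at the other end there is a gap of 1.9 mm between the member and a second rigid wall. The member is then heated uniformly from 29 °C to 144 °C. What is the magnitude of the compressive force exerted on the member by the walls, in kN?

P ≈ 472 kN

Free thermal elongation = αΔT L = 16.8×10⁻⁶ × 115 × 2475 = 4.782 mm.
After closing the 1.9 mm clearance, 4.782 − 1.9 = 2.882 mm of expansion remains to be suppressed by the wall.
So σ = E(δ_free − g)/L = 193×10³ × 2.882/2475 = 224.7 MPa.
P = σA = 224.7 × 2100 = 471.9 kN.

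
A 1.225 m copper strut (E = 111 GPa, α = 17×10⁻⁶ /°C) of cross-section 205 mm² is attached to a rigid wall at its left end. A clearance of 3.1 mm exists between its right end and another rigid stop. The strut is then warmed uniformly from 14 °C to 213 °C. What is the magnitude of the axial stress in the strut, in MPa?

σ ≈ 94.6 MPa (compressive)

Unrestrained expansion: δ_free = αΔT L = 17×10⁻⁶ × 199 × 1225 = 4.144 mm.
After closing the 3.1 mm clearance, 4.144 − 3.1 = 1.044 mm of expansion remains to be suppressed by the wall.
That suppressed elongation corresponds to σ = E·Δ/L = 111×10³ × 1.044/1225 = 94.62 MPa.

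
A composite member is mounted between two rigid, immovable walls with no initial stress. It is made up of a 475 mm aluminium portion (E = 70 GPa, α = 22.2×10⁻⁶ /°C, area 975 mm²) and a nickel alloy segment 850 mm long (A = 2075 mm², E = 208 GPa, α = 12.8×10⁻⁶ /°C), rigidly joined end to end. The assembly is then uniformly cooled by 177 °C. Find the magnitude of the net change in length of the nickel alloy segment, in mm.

|ΔL| ≈ 1.09 mm

If the supports were absent, the total length change would be Σ αᵢΔT Lᵢ = 22.2×10⁻⁶×177×475 + 12.8×10⁻⁶×177×850 = 3.792 mm.
The rigid supports impose zero overall length change; the single axial force P common to all segments must satisfy P Σ Lᵢ/(AᵢEᵢ) = δ_free.
Σ Lᵢ/(AᵢEᵢ) = 475/(975×70×10³) + 850/(2075×208×10³) = 8.929×10⁻⁶ mm/N.
P = 3.792 / 8.929×10⁻⁶ = 424700 N = 424.7 kN, tensile.
For the nickel alloy segment, free thermal change = 12.8×10⁻⁶×177×850 = 1.926 mm and elastic change from P = 424700×850/(2075×208×10³) = 0.8364 mm; these oppose, so the net change is 1.09 mm (segment shortens).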